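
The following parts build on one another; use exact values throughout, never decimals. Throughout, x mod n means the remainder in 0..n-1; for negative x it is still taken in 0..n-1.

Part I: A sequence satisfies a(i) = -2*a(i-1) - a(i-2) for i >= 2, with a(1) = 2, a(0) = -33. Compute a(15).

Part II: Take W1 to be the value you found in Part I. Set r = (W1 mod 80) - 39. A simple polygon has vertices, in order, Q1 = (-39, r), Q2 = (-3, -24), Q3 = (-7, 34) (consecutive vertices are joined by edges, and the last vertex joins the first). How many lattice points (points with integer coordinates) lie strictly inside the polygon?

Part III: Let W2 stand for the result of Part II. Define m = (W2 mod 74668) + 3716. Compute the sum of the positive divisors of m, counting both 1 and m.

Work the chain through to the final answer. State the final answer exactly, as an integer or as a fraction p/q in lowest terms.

12096

Part I: a(2) = -2*(2) - 1*(-33) = 29; iterating: a(2)=29, a(3)=-60, a(4)=91, a(5)=-122, a(6)=153, a(7)=-184, a(8)=215, a(9)=-246, a(10)=277, a(11)=-308, a(12)=339, a(13)=-370, a(14)=401, a(15)=-432; answer -432
Part II: W1 = -432; r = 9; cross terms: (-39*-24 - -3*9)=963, (-3*34 - -7*-24)=-270, (-7*9 - -39*34)=1263; twice the area = |1956| = 1956; area = 978; boundary points = 3 + 2 + 1 = 6; strictly interior points = area - boundary/2 + 1 = 976; answer 976
Part III: W2 = 976; m = 4692; 4692 = 2^2 * 3 * 17 * 23; sigma = (1 + 2 + 4) * (1 + 3) * (1 + 17) * (1 + 23) = 7 * 4 * 18 * 24 = 12096; answer 12096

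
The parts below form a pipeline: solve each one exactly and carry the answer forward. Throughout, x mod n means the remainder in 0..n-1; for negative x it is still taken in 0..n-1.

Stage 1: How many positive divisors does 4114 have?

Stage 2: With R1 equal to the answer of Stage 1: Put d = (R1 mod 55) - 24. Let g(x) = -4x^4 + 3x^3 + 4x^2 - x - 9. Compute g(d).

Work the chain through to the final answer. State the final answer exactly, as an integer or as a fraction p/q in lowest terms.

-87549

Stage 1: 4114 = 2 * 11^2 * 17; number of divisors = (1+1) * (2+1) * (1+1) = 12; answer 12
Stage 2: R1 = 12; d = -12; -4*(-12)^4 + 3*(-12)^3 + 4*(-12)^2 - 1*(-12)^1 - 9 = (-82944) + (-5184) + (576) + (12) + (-9) = -87549; answer -87549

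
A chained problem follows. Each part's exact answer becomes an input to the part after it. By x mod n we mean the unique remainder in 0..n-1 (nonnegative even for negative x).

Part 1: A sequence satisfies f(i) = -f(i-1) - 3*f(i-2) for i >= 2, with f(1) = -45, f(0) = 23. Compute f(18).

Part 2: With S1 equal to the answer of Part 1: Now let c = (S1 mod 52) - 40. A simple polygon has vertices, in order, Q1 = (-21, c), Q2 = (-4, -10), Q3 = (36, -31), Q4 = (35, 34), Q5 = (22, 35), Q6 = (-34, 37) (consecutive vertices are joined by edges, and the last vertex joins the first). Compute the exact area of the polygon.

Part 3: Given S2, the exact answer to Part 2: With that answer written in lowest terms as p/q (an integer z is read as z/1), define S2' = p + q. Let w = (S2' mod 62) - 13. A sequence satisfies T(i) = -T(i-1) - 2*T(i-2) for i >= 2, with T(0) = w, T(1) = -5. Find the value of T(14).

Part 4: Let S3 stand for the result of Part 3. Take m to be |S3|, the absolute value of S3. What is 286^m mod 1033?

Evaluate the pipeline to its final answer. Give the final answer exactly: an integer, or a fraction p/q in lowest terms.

Part 1: f(2) = -1*(-45) - 3*(23) = -24; iterating: f(2)=-24, f(3)=159, f(4)=-87, f(5)=-390, f(6)=651, f(7)=519, f(8)=-2472, f(9)=915, f(10)=6501, f(11)=-9246, f(12)=-10257, f(13)=37995, f(14)=-7224, f(15)=-106761, f(16)=128433, f(17)=191850, f(18)=-577149; answer -577149
Part 2: S1 = -577149; c = 11; cross terms: (-21*-10 - -4*11)=254, (-4*-31 - 36*-10)=484, (36*34 - 35*-31)=2309, (35*35 - 22*34)=477, (22*37 - -34*35)=2004, (-34*11 - -21*37)=403; twice the area = |5931| = 5931; area = 5931/2; answer 5931/2
Part 3: S2 = 5931/2; threaded value p + q = 5933; w = 30; T(2) = -1*(-5) - 2*(30) = -55; iterating: T(2)=-55, T(3)=65, T(4)=45, T(5)=-175, T(6)=85, T(7)=265, T(8)=-435, T(9)=-95, T(10)=965, T(11)=-775, T(12)=-1155, T(13)=2705, T(14)=-395; answer -395
Part 4: S3 = -395; m = 395; squarings mod 1033: 286^1=286, 286^2=189, 286^4=599, 286^8=350, 286^16=606, 286^32=521, 286^64=795, 286^128=862, 286^256=317; 286^395 = 286^1 * 286^2 * 286^8 * 286^128 * 286^256 = 290 (mod 1033); answer 290

290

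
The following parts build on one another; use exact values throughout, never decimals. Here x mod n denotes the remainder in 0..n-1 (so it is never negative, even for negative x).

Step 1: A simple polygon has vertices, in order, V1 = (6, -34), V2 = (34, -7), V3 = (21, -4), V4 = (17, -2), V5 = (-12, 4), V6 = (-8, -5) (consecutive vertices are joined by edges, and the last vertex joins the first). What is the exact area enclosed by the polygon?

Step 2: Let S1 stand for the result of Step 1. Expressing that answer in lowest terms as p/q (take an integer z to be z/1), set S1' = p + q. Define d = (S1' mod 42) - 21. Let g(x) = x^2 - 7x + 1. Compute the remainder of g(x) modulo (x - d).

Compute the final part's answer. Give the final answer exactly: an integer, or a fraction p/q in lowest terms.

Step 1: cross terms: (6*-7 - 34*-34)=1114, (34*-4 - 21*-7)=11, (21*-2 - 17*-4)=26, (17*4 - -12*-2)=44, (-12*-5 - -8*4)=92, (-8*-34 - 6*-5)=302; twice the area = |1589| = 1589; area = 1589/2; answer 1589/2
Step 2: S1 = 1589/2; threaded value p + q = 1591; d = 16; remainder = value at the root: 1*(16)^2 - 7*(16)^1 + 1 = (256) + (-112) + (1) = 145; answer 145

145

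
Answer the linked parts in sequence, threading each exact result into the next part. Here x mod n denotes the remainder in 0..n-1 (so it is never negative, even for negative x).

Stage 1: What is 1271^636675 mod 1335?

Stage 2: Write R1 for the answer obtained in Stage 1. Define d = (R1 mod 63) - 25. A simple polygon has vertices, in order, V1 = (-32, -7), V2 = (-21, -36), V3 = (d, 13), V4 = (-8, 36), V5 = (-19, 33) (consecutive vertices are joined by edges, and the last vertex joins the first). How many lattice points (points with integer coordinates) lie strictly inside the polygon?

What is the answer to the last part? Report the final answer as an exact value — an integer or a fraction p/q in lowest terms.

Stage 1: squarings mod 1335: 1271^1=1271, 1271^2=91, 1271^4=271, 1271^8=16, 1271^16=256, 1271^32=121, 1271^64=1291, 1271^128=601, 1271^256=751, 1271^512=631, 1271^1024=331, 1271^2048=91, 1271^4096=271, 1271^8192=16, 1271^16384=256, 1271^32768=121, 1271^65536=1291, 1271^131072=601, 1271^262144=751, 1271^524288=631; 1271^636675 = 1271^1 * 1271^2 * 1271^256 * 1271^512 * 1271^1024 * 1271^4096 * 1271^8192 * 1271^32768 * 1271^65536 * 1271^524288 = 971 (mod 1335); answer 971
Stage 2: R1 = 971; d = 1; cross terms: (-32*-36 - -21*-7)=1005, (-21*13 - 1*-36)=-237, (1*36 - -8*13)=140, (-8*33 - -19*36)=420, (-19*-7 - -32*33)=1189; twice the area = |2517| = 2517; area = 2517/2; boundary points = 1 + 1 + 1 + 1 + 1 = 5; strictly interior points = area - boundary/2 + 1 = 1257; answer 1257

1257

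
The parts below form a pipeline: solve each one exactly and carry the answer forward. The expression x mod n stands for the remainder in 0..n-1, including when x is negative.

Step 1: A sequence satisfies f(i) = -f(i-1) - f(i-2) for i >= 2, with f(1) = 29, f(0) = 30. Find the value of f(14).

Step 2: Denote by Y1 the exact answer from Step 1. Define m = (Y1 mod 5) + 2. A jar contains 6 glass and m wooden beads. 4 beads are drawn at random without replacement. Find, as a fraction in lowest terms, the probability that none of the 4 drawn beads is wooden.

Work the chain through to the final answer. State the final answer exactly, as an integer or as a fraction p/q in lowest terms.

5/42

Step 1: f(2) = -1*(29) - 1*(30) = -59; iterating: f(2)=-59, f(3)=30, f(4)=29, f(5)=-59, f(6)=30, f(7)=29, f(8)=-59, f(9)=30, f(10)=29, f(11)=-59, f(12)=30, f(13)=29, f(14)=-59; answer -59
Step 2: Y1 = -59; m = 3; total draws C(9,4) = 126; favorable C(6,4) = 15; P = 5/42; answer 5/42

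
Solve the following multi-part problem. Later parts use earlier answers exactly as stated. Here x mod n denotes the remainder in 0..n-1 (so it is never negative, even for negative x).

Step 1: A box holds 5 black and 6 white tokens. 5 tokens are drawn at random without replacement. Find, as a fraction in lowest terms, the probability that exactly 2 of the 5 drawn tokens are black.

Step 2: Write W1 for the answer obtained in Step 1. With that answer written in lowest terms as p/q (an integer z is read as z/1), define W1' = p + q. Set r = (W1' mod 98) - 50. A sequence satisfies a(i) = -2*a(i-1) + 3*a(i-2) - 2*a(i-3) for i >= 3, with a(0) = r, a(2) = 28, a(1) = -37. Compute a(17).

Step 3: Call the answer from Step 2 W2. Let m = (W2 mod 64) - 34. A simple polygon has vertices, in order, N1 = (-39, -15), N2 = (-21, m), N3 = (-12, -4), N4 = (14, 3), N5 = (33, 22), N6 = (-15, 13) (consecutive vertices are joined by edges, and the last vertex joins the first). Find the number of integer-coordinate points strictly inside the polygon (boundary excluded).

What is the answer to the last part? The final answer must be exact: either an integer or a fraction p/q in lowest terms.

1067

Step 1: total draws C(11,5) = 462; favorable C(5,2)*C(6,3) = 200; P = 100/231; answer 100/231
Step 2: W1 = 100/231; threaded value p + q = 331; r = -13; a(3) = -2*(28) + 3*(-37) - 2*(-13) = -141; iterating: a(3)=-141, a(4)=440, a(5)=-1359, a(6)=4320, a(7)=-13597, a(8)=42872, a(9)=-135175, a(10)=426160, a(11)=-1343589, a(12)=4236008, a(13)=-13355103, a(14)=42105408, a(15)=-132748141, a(16)=418522712, a(17)=-1319500663; answer -1319500663
Step 3: W2 = -1319500663; m = -25; cross terms: (-39*-25 - -21*-15)=660, (-21*-4 - -12*-25)=-216, (-12*3 - 14*-4)=20, (14*22 - 33*3)=209, (33*13 - -15*22)=759, (-15*-15 - -39*13)=732; twice the area = |2164| = 2164; area = 1082; boundary points = 2 + 3 + 1 + 19 + 3 + 4 = 32; strictly interior points = area - boundary/2 + 1 = 1067; answer 1067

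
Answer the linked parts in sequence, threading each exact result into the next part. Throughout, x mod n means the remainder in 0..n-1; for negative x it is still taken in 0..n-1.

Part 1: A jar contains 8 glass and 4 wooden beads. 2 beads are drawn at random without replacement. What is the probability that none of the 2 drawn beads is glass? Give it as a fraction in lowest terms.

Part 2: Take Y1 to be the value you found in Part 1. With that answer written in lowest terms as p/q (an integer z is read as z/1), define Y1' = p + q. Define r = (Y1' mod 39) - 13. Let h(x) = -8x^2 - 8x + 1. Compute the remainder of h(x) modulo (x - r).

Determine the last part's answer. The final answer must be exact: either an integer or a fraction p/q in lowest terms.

Part 1: total draws C(12,2) = 66; favorable C(4,2) = 6; P = 1/11; answer 1/11
Part 2: Y1 = 1/11; threaded value p + q = 12; r = -1; remainder = value at the root: -8*(-1)^2 - 8*(-1)^1 + 1 = (-8) + (8) + (1) = 1; answer 1

1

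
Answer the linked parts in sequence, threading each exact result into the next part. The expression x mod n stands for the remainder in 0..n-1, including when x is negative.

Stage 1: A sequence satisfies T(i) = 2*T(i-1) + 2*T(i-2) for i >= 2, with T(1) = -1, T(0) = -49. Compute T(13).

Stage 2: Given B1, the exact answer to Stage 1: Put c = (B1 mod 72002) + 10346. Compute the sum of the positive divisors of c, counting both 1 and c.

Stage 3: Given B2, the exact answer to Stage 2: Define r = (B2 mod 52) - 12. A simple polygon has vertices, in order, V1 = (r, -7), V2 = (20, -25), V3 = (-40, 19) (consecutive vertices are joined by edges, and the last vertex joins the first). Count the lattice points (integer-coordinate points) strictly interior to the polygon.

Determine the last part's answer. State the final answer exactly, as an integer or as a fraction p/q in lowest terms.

Stage 1: T(2) = 2*(-1) + 2*(-49) = -100; iterating: T(2)=-100, T(3)=-202, T(4)=-604, T(5)=-1612, T(6)=-4432, T(7)=-12088, T(8)=-33040, T(9)=-90256, T(10)=-246592, T(11)=-673696, T(12)=-1840576, T(13)=-5028544; answer -5028544
Stage 2: B1 = -5028544; c = 21942; 21942 = 2 * 3^2 * 23 * 53; sigma = (1 + 2) * (1 + 3 + 9) * (1 + 23) * (1 + 53) = 3 * 13 * 24 * 54 = 50544; answer 50544
Stage 3: B2 = 50544; r = -12; cross terms: (-12*-25 - 20*-7)=440, (20*19 - -40*-25)=-620, (-40*-7 - -12*19)=508; twice the area = |328| = 328; area = 164; boundary points = 2 + 4 + 2 = 8; strictly interior points = area - boundary/2 + 1 = 161; answer 161

161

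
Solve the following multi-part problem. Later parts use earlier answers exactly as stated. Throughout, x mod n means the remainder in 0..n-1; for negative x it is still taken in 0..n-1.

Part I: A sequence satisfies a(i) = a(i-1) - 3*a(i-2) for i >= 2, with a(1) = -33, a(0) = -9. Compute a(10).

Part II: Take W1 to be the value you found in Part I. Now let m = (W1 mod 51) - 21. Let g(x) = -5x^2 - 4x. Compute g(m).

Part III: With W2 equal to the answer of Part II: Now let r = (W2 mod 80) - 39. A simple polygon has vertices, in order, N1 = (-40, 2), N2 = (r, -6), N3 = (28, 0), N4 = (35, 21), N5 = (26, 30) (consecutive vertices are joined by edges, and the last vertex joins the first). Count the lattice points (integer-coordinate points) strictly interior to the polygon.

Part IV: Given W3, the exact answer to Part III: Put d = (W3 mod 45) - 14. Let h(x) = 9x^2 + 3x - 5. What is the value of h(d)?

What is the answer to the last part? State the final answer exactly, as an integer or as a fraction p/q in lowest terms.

3301

Part I: a(2) = 1*(-33) - 3*(-9) = -6; iterating: a(2)=-6, a(3)=93, a(4)=111, a(5)=-168, a(6)=-501, a(7)=3, a(8)=1506, a(9)=1497, a(10)=-3021; answer -3021
Part II: W1 = -3021; m = 18; -5*(18)^2 - 4*(18)^1 = (-1620) + (-72) = -1692; answer -1692
Part III: W2 = -1692; r = 29; cross terms: (-40*-6 - 29*2)=182, (29*0 - 28*-6)=168, (28*21 - 35*0)=588, (35*30 - 26*21)=504, (26*2 - -40*30)=1252; twice the area = |2694| = 2694; area = 1347; boundary points = 1 + 1 + 7 + 9 + 2 = 20; strictly interior points = area - boundary/2 + 1 = 1338; answer 1338
Part IV: W3 = 1338; d = 19; 9*(19)^2 + 3*(19)^1 - 5 = (3249) + (57) + (-5) = 3301; answer 3301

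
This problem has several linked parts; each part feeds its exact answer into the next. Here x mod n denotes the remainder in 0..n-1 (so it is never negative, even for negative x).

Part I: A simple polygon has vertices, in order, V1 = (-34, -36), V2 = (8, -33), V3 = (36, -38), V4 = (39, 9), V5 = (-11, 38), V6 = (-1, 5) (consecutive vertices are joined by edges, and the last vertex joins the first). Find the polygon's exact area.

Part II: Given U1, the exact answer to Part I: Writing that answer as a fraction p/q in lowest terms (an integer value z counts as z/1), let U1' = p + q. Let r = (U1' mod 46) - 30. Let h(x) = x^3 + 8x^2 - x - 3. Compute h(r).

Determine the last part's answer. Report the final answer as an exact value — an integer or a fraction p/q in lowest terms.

Part I: cross terms: (-34*-33 - 8*-36)=1410, (8*-38 - 36*-33)=884, (36*9 - 39*-38)=1806, (39*38 - -11*9)=1581, (-11*5 - -1*38)=-17, (-1*-36 - -34*5)=206; twice the area = |5870| = 5870; area = 2935; answer 2935
Part II: U1 = 2935; threaded value p + q = 2936; r = 8; 1*(8)^3 + 8*(8)^2 - 1*(8)^1 - 3 = (512) + (512) + (-8) + (-3) = 1013; answer 1013

1013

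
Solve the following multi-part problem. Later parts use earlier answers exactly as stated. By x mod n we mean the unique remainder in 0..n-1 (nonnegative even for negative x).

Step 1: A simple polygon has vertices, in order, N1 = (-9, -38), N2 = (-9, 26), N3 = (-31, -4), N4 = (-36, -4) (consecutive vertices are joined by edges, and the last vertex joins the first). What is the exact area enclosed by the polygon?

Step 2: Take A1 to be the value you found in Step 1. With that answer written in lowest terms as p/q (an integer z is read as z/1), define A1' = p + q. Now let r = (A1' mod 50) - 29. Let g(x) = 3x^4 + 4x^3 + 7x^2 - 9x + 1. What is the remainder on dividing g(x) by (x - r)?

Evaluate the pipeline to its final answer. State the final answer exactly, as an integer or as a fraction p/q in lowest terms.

Step 1: cross terms: (-9*26 - -9*-38)=-576, (-9*-4 - -31*26)=842, (-31*-4 - -36*-4)=-20, (-36*-38 - -9*-4)=1332; twice the area = |1578| = 1578; area = 789; answer 789
Step 2: A1 = 789; threaded value p + q = 790; r = 11; remainder = value at the root: 3*(11)^4 + 4*(11)^3 + 7*(11)^2 - 9*(11)^1 + 1 = (43923) + (5324) + (847) + (-99) + (1) = 49996; answer 49996

49996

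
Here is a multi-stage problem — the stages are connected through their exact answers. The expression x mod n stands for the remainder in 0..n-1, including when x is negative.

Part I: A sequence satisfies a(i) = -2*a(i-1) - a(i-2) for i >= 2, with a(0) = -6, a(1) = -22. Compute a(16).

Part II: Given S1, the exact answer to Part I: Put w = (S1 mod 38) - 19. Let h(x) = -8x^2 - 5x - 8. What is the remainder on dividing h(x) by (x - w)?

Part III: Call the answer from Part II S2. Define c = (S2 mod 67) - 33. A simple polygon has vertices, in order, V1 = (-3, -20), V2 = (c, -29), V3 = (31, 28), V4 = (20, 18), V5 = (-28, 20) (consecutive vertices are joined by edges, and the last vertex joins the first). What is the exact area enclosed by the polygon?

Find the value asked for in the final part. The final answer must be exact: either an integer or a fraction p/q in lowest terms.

1302

Part I: a(2) = -2*(-22) - 1*(-6) = 50; iterating: a(2)=50, a(3)=-78, a(4)=106, a(5)=-134, a(6)=162, a(7)=-190, a(8)=218, a(9)=-246, a(10)=274, a(11)=-302, a(12)=330, a(13)=-358, a(14)=386, a(15)=-414, a(16)=442; answer 442
Part II: S1 = 442; w = 5; remainder = value at the root: -8*(5)^2 - 5*(5)^1 - 8 = (-200) + (-25) + (-8) = -233; answer -233
Part III: S2 = -233; c = 2; cross terms: (-3*-29 - 2*-20)=127, (2*28 - 31*-29)=955, (31*18 - 20*28)=-2, (20*20 - -28*18)=904, (-28*-20 - -3*20)=620; twice the area = |2604| = 2604; area = 1302; answer 1302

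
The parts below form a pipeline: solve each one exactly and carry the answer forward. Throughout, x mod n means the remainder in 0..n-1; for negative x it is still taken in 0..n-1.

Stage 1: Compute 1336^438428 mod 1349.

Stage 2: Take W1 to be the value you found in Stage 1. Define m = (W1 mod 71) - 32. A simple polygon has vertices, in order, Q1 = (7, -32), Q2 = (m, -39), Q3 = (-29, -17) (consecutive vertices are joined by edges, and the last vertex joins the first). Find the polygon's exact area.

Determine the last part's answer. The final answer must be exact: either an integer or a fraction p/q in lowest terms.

51

Stage 1: squarings mod 1349: 1336^1=1336, 1336^2=169, 1336^4=232, 1336^8=1213, 1336^16=959, 1336^32=1012, 1336^64=253, 1336^128=606, 1336^256=308, 1336^512=434, 1336^1024=845, 1336^2048=404, 1336^4096=1336, 1336^8192=169, 1336^16384=232, 1336^32768=1213, 1336^65536=959, 1336^131072=1012, 1336^262144=253; 1336^438428 = 1336^4 * 1336^8 * 1336^16 * 1336^128 * 1336^4096 * 1336^8192 * 1336^32768 * 1336^131072 * 1336^262144 = 1043 (mod 1349); answer 1043
Stage 2: W1 = 1043; m = 17; cross terms: (7*-39 - 17*-32)=271, (17*-17 - -29*-39)=-1420, (-29*-32 - 7*-17)=1047; twice the area = |-102| = 102; area = 51; answer 51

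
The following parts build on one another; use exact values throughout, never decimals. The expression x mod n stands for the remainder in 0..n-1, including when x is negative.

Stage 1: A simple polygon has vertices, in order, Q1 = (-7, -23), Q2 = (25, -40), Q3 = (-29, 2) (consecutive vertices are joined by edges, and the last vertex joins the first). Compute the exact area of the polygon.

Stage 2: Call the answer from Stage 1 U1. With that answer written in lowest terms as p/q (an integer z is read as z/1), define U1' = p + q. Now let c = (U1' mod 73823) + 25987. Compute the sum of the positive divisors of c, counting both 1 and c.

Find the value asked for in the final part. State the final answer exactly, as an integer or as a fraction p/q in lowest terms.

Stage 1: cross terms: (-7*-40 - 25*-23)=855, (25*2 - -29*-40)=-1110, (-29*-23 - -7*2)=681; twice the area = |426| = 426; area = 213; answer 213
Stage 2: U1 = 213; threaded value p + q = 214; c = 26201; 26201 = 7 * 19 * 197; sigma = (1 + 7) * (1 + 19) * (1 + 197) = 8 * 20 * 198 = 31680; answer 31680

31680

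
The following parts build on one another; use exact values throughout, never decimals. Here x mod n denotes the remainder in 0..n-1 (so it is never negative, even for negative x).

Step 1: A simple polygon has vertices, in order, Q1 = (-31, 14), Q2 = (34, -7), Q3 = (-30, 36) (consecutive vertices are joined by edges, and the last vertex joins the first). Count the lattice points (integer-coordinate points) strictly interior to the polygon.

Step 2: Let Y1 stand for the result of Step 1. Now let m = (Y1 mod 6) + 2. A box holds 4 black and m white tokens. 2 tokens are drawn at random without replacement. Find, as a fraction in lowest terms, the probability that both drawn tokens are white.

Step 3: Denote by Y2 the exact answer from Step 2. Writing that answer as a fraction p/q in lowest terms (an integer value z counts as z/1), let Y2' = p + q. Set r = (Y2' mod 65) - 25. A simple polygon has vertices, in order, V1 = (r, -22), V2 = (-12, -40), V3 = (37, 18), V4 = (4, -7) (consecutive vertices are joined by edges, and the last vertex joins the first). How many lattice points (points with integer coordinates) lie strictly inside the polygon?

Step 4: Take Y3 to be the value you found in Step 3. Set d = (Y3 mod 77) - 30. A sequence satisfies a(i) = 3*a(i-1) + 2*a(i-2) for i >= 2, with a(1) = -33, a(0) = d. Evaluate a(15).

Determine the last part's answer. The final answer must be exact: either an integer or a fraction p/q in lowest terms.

-814168569

Step 1: cross terms: (-31*-7 - 34*14)=-259, (34*36 - -30*-7)=1014, (-30*14 - -31*36)=696; twice the area = |1451| = 1451; area = 1451/2; boundary points = 1 + 1 + 1 = 3; strictly interior points = area - boundary/2 + 1 = 725; answer 725
Step 2: Y1 = 725; m = 7; total draws C(11,2) = 55; favorable C(7,2) = 21; P = 21/55; answer 21/55
Step 3: Y2 = 21/55; threaded value p + q = 76; r = -14; cross terms: (-14*-40 - -12*-22)=296, (-12*18 - 37*-40)=1264, (37*-7 - 4*18)=-331, (4*-22 - -14*-7)=-186; twice the area = |1043| = 1043; area = 1043/2; boundary points = 2 + 1 + 1 + 3 = 7; strictly interior points = area - boundary/2 + 1 = 519; answer 519
Step 4: Y3 = 519; d = 27; a(2) = 3*(-33) + 2*(27) = -45; iterating: a(2)=-45, a(3)=-201, a(4)=-693, a(5)=-2481, a(6)=-8829, a(7)=-31449, a(8)=-112005, a(9)=-398913, a(10)=-1420749, a(11)=-5060073, a(12)=-18021717, a(13)=-64185297, a(14)=-228599325, a(15)=-814168569; answer -814168569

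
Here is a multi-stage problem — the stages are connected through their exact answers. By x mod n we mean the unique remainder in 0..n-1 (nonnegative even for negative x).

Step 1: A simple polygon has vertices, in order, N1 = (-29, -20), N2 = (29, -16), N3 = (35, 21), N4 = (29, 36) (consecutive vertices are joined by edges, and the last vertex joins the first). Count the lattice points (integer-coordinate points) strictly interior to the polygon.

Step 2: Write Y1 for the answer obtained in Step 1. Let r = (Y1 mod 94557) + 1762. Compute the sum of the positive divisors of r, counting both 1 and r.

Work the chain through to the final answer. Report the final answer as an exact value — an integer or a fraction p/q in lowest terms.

5248

Step 1: cross terms: (-29*-16 - 29*-20)=1044, (29*21 - 35*-16)=1169, (35*36 - 29*21)=651, (29*-20 - -29*36)=464; twice the area = |3328| = 3328; area = 1664; boundary points = 2 + 1 + 3 + 2 = 8; strictly interior points = area - boundary/2 + 1 = 1661; answer 1661
Step 2: Y1 = 1661; r = 3423; 3423 = 3 * 7 * 163; sigma = (1 + 3) * (1 + 7) * (1 + 163) = 4 * 8 * 164 = 5248; answer 5248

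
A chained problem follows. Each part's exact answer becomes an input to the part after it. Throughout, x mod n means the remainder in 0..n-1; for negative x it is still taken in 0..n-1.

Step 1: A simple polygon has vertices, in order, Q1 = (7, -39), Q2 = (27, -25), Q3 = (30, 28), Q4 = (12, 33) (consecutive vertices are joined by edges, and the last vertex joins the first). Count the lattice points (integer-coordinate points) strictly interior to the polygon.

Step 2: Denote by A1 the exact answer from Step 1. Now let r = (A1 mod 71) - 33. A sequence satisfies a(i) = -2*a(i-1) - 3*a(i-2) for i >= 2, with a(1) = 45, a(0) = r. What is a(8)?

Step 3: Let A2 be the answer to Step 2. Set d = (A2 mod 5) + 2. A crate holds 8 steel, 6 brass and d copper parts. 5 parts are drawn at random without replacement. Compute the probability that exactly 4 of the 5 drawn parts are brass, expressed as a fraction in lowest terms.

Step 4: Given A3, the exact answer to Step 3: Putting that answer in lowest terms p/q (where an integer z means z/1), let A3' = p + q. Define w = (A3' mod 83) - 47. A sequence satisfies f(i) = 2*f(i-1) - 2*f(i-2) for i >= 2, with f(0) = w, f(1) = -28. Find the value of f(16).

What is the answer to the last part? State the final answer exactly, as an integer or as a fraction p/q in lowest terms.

Step 1: cross terms: (7*-25 - 27*-39)=878, (27*28 - 30*-25)=1506, (30*33 - 12*28)=654, (12*-39 - 7*33)=-699; twice the area = |2339| = 2339; area = 2339/2; boundary points = 2 + 1 + 1 + 1 = 5; strictly interior points = area - boundary/2 + 1 = 1168; answer 1168
Step 2: A1 = 1168; r = -1; a(2) = -2*(45) - 3*(-1) = -87; iterating: a(2)=-87, a(3)=39, a(4)=183, a(5)=-483, a(6)=417, a(7)=615, a(8)=-2481; answer -2481
Step 3: A2 = -2481; d = 6; total draws C(20,5) = 15504; favorable C(6,4)*C(14,1) = 210; P = 35/2584; answer 35/2584
Step 4: A3 = 35/2584; threaded value p + q = 2619; w = -1; f(2) = 2*(-28) - 2*(-1) = -54; iterating: f(2)=-54, f(3)=-52, f(4)=4, f(5)=112, f(6)=216, f(7)=208, f(8)=-16, f(9)=-448, f(10)=-864, f(11)=-832, f(12)=64, f(13)=1792, f(14)=3456, f(15)=3328, f(16)=-256; answer -256

-256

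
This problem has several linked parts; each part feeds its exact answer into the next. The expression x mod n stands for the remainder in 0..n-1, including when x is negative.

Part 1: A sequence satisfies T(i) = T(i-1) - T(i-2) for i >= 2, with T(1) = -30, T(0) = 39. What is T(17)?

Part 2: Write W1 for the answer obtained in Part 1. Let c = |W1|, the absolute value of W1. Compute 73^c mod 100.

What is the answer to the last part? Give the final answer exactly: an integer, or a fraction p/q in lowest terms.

13

Part 1: T(2) = 1*(-30) - 1*(39) = -69; iterating: T(2)=-69, T(3)=-39, T(4)=30, T(5)=69, T(6)=39, T(7)=-30, T(8)=-69, T(9)=-39, T(10)=30, T(11)=69, T(12)=39, T(13)=-30, T(14)=-69, T(15)=-39, T(16)=30, T(17)=69; answer 69
Part 2: W1 = 69; c = 69; squarings mod 100: 73^1=73, 73^2=29, 73^4=41, 73^8=81, 73^16=61, 73^32=21, 73^64=41; 73^69 = 73^1 * 73^4 * 73^64 = 13 (mod 100); answer 13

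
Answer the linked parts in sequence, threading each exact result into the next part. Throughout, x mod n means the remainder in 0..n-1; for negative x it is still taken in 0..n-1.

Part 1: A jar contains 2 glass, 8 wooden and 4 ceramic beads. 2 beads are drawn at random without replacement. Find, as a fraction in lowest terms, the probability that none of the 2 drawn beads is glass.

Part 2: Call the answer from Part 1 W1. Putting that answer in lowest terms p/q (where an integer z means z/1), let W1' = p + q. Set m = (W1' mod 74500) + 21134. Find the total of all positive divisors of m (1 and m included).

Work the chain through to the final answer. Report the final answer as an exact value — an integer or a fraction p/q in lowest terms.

Part 1: total draws C(14,2) = 91; favorable C(12,2) = 66; P = 66/91; answer 66/91
Part 2: W1 = 66/91; threaded value p + q = 157; m = 21291; 21291 = 3 * 47 * 151; sigma = (1 + 3) * (1 + 47) * (1 + 151) = 4 * 48 * 152 = 29184; answer 29184

29184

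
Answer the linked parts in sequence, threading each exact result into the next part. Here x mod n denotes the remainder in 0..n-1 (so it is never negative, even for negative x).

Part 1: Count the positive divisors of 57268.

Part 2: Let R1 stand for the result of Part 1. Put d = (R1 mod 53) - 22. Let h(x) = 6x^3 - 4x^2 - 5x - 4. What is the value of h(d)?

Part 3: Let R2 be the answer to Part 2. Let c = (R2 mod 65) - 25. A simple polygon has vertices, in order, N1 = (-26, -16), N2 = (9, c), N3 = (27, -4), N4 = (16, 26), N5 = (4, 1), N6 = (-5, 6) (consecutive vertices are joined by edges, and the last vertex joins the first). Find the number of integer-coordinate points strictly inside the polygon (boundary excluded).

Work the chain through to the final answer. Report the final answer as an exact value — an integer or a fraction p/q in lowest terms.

759

Part 1: 57268 = 2^2 * 103 * 139; number of divisors = (2+1) * (1+1) * (1+1) = 12; answer 12
Part 2: R1 = 12; d = -10; 6*(-10)^3 - 4*(-10)^2 - 5*(-10)^1 - 4 = (-6000) + (-400) + (50) + (-4) = -6354; answer -6354
Part 3: R2 = -6354; c = -9; cross terms: (-26*-9 - 9*-16)=378, (9*-4 - 27*-9)=207, (27*26 - 16*-4)=766, (16*1 - 4*26)=-88, (4*6 - -5*1)=29, (-5*-16 - -26*6)=236; twice the area = |1528| = 1528; area = 764; boundary points = 7 + 1 + 1 + 1 + 1 + 1 = 12; strictly interior points = area - boundary/2 + 1 = 759; answer 759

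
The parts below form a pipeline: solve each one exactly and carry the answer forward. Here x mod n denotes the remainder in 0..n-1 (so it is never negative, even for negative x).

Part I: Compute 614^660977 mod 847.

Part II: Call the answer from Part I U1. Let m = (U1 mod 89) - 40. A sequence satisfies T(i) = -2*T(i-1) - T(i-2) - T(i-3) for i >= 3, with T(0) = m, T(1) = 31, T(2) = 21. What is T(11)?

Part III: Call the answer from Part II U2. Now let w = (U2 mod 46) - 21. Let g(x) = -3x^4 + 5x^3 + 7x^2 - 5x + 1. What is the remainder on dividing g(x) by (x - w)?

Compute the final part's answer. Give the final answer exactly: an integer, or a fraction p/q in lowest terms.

-299

Part I: squarings mod 847: 614^1=614, 614^2=81, 614^4=632, 614^8=487, 614^16=9, 614^32=81, 614^64=632, 614^128=487, 614^256=9, 614^512=81, 614^1024=632, 614^2048=487, 614^4096=9, 614^8192=81, 614^16384=632, 614^32768=487, 614^65536=9, 614^131072=81, 614^262144=632, 614^524288=487; 614^660977 = 614^1 * 614^16 * 614^32 * 614^64 * 614^128 * 614^256 * 614^1024 * 614^4096 * 614^131072 * 614^524288 = 444 (mod 847); answer 444
Part II: U1 = 444; m = 48; T(3) = -2*(21) - 1*(31) - 1*(48) = -121; iterating: T(3)=-121, T(4)=190, T(5)=-280, T(6)=491, T(7)=-892, T(8)=1573, T(9)=-2745, T(10)=4809, T(11)=-8446; answer -8446
Part III: U2 = -8446; w = -3; remainder = value at the root: -3*(-3)^4 + 5*(-3)^3 + 7*(-3)^2 - 5*(-3)^1 + 1 = (-243) + (-135) + (63) + (15) + (1) = -299; answer -299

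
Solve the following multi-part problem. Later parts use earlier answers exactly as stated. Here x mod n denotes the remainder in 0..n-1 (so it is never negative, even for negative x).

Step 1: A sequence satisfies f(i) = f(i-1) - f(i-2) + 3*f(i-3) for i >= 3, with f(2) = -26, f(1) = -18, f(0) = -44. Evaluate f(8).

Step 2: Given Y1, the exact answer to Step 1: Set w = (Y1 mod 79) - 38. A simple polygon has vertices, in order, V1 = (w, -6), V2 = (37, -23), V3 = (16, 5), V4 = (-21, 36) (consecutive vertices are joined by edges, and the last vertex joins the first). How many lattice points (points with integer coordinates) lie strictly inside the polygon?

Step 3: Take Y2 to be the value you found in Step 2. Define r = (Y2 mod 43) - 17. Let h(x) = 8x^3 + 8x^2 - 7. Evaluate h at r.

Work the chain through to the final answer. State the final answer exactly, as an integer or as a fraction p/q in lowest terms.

Step 1: f(3) = 1*(-26) - 1*(-18) + 3*(-44) = -140; iterating: f(3)=-140, f(4)=-168, f(5)=-106, f(6)=-358, f(7)=-756, f(8)=-716; answer -716
Step 2: Y1 = -716; w = 36; cross terms: (36*-23 - 37*-6)=-606, (37*5 - 16*-23)=553, (16*36 - -21*5)=681, (-21*-6 - 36*36)=-1170; twice the area = |-542| = 542; area = 271; boundary points = 1 + 7 + 1 + 3 = 12; strictly interior points = area - boundary/2 + 1 = 266; answer 266
Step 3: Y2 = 266; r = -9; 8*(-9)^3 + 8*(-9)^2 - 7 = (-5832) + (648) + (-7) = -5191; answer -5191

-5191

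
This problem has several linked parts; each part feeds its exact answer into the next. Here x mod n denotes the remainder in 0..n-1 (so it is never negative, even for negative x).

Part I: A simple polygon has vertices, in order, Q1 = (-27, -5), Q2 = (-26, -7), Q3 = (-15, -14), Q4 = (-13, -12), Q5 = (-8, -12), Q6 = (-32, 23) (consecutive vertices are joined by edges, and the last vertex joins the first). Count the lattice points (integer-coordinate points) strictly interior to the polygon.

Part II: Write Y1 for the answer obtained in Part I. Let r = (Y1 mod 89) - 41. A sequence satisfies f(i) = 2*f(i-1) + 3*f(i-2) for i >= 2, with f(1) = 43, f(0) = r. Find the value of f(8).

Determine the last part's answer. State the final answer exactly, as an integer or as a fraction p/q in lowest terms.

Part I: cross terms: (-27*-7 - -26*-5)=59, (-26*-14 - -15*-7)=259, (-15*-12 - -13*-14)=-2, (-13*-12 - -8*-12)=60, (-8*23 - -32*-12)=-568, (-32*-5 - -27*23)=781; twice the area = |589| = 589; area = 589/2; boundary points = 1 + 1 + 2 + 5 + 1 + 1 = 11; strictly interior points = area - boundary/2 + 1 = 290; answer 290
Part II: Y1 = 290; r = -18; f(2) = 2*(43) + 3*(-18) = 32; iterating: f(2)=32, f(3)=193, f(4)=482, f(5)=1543, f(6)=4532, f(7)=13693, f(8)=40982; answer 40982

40982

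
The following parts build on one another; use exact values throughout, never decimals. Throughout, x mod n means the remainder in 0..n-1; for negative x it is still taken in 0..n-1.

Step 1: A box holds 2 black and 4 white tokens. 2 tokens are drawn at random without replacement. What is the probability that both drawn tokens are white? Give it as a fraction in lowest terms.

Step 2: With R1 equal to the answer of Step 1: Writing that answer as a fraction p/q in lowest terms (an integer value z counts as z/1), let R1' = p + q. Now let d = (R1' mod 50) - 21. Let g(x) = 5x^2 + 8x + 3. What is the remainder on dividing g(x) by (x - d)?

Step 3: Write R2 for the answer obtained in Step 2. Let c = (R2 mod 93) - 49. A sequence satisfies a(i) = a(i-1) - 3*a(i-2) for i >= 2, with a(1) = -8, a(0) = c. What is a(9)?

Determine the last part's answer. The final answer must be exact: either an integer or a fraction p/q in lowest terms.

Step 1: total draws C(6,2) = 15; favorable C(4,2) = 6; P = 2/5; answer 2/5
Step 2: R1 = 2/5; threaded value p + q = 7; d = -14; remainder = value at the root: 5*(-14)^2 + 8*(-14)^1 + 3 = (980) + (-112) + (3) = 871; answer 871
Step 3: R2 = 871; c = -15; a(2) = 1*(-8) - 3*(-15) = 37; iterating: a(2)=37, a(3)=61, a(4)=-50, a(5)=-233, a(6)=-83, a(7)=616, a(8)=865, a(9)=-983; answer -983

-983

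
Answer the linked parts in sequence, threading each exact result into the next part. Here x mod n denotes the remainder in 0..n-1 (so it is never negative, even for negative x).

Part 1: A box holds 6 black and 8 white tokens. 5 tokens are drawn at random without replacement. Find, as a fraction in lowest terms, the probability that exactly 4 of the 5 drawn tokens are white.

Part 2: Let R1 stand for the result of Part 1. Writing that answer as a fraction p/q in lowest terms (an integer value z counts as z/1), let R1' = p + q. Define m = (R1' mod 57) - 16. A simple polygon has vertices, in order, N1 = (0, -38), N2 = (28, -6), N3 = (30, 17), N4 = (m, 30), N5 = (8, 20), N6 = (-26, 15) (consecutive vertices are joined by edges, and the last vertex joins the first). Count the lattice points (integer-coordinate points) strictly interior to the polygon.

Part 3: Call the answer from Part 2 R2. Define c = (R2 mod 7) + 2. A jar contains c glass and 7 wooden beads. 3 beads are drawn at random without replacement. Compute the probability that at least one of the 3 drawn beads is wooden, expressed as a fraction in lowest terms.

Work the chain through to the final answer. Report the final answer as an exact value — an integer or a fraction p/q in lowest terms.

47/52

Part 1: total draws C(14,5) = 2002; favorable C(8,4)*C(6,1) = 420; P = 30/143; answer 30/143
Part 2: R1 = 30/143; threaded value p + q = 173; m = -14; cross terms: (0*-6 - 28*-38)=1064, (28*17 - 30*-6)=656, (30*30 - -14*17)=1138, (-14*20 - 8*30)=-520, (8*15 - -26*20)=640, (-26*-38 - 0*15)=988; twice the area = |3966| = 3966; area = 1983; boundary points = 4 + 1 + 1 + 2 + 1 + 1 = 10; strictly interior points = area - boundary/2 + 1 = 1979; answer 1979
Part 3: R2 = 1979; c = 7; total draws C(14,3) = 364; complement C(7,3) = 35; favorable 364 - 35 = 329; P = 47/52; answer 47/52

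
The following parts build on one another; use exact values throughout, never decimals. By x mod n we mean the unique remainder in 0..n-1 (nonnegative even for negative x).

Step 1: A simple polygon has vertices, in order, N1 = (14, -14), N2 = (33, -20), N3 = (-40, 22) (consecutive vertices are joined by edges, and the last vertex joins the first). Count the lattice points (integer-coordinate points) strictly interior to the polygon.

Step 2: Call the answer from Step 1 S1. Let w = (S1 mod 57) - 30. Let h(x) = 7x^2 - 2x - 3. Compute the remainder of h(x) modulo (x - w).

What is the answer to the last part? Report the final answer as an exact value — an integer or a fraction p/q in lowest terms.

6357

Step 1: cross terms: (14*-20 - 33*-14)=182, (33*22 - -40*-20)=-74, (-40*-14 - 14*22)=252; twice the area = |360| = 360; area = 180; boundary points = 1 + 1 + 18 = 20; strictly interior points = area - boundary/2 + 1 = 171; answer 171
Step 2: S1 = 171; w = -30; remainder = value at the root: 7*(-30)^2 - 2*(-30)^1 - 3 = (6300) + (60) + (-3) = 6357; answer 6357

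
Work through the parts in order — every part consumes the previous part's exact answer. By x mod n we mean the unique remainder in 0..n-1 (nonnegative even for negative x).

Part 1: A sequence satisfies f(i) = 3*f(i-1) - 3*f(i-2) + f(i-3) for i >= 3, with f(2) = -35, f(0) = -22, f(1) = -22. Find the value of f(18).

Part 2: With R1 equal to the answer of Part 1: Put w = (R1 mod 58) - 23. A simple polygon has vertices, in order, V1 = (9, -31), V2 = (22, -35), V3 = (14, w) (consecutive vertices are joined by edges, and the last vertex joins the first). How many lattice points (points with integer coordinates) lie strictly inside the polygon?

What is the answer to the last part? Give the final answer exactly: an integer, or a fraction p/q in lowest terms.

Part 1: f(3) = 3*(-35) - 3*(-22) + 1*(-22) = -61; iterating: f(3)=-61, f(4)=-100, f(5)=-152, f(6)=-217, f(7)=-295, f(8)=-386, f(9)=-490, f(10)=-607, f(11)=-737, f(12)=-880, f(13)=-1036, f(14)=-1205, f(15)=-1387, f(16)=-1582, f(17)=-1790, f(18)=-2011; answer -2011
Part 2: R1 = -2011; w = -4; cross terms: (9*-35 - 22*-31)=367, (22*-4 - 14*-35)=402, (14*-31 - 9*-4)=-398; twice the area = |371| = 371; area = 371/2; boundary points = 1 + 1 + 1 = 3; strictly interior points = area - boundary/2 + 1 = 185; answer 185

185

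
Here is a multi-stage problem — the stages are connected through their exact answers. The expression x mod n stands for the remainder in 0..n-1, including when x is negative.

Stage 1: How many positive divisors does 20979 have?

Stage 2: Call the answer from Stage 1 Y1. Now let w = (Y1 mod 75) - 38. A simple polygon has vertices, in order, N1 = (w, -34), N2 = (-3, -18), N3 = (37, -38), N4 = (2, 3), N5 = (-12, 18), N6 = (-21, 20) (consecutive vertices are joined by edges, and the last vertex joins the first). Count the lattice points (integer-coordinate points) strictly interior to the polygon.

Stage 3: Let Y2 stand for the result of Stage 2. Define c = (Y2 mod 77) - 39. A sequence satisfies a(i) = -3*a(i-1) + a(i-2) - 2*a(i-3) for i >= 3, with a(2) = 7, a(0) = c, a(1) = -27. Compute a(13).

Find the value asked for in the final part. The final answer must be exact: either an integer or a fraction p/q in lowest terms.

Stage 1: 20979 = 3^4 * 7 * 37; number of divisors = (4+1) * (1+1) * (1+1) = 20; answer 20
Stage 2: Y1 = 20; w = -18; cross terms: (-18*-18 - -3*-34)=222, (-3*-38 - 37*-18)=780, (37*3 - 2*-38)=187, (2*18 - -12*3)=72, (-12*20 - -21*18)=138, (-21*-34 - -18*20)=1074; twice the area = |2473| = 2473; area = 2473/2; boundary points = 1 + 20 + 1 + 1 + 1 + 3 = 27; strictly interior points = area - boundary/2 + 1 = 1224; answer 1224
Stage 3: Y2 = 1224; c = 30; a(3) = -3*(7) + 1*(-27) - 2*(30) = -108; iterating: a(3)=-108, a(4)=385, a(5)=-1277, a(6)=4432, a(7)=-15343, a(8)=53015, a(9)=-183252, a(10)=633457, a(11)=-2189653, a(12)=7568920, a(13)=-26163327; answer -26163327

-26163327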